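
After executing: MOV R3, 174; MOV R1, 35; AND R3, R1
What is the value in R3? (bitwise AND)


Register state trace:
  MOV R3, 174  → R3 = 174 (0b10101110)
  MOV R1, 35  → R1 = 35 (0b00100011)
  AND R3, R1  → R3 = 174 AND 35 = 34 (0b00100010)
Final: R3 = 34

34


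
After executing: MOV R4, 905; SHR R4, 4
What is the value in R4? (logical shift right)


Register state trace:
  MOV R4, 905  → R4 = 905
  SHR R4, 4  → R4 = 905 >> 4 = 905 // 2^4 = 56
Final: R4 = 56

56


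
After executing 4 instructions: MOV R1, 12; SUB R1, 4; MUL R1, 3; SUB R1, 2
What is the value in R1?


Register state trace:
  MOV R1, 12  → R1 = 12
  SUB R1, 4  → R1 = 12 - 4 = 8
  MUL R1, 3  → R1 = 8 * 3 = 24
  SUB R1, 2  → R1 = 24 - 2 = 22
Final: R1 = 22

22


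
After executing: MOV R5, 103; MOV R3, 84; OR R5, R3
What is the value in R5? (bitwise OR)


Register state trace:
  MOV R5, 103  → R5 = 103 (0b01100111)
  MOV R3, 84  → R3 = 84 (0b01010100)
  OR R5, R3   → R5 = 103 OR 84 = 119 (0b01110111)
Final: R5 = 119

119


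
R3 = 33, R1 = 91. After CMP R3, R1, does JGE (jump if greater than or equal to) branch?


Trace:
  R3 = 33, R1 = 91
  CMP R3, R1  → compares 33 vs 91
  JGE checks: is 33 greater than or equal to 91?
  33 < 91, so condition is false
Branch taken: No

No


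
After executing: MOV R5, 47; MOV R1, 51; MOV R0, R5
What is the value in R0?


Register state trace:
  MOV R5, 47  → R5 = 47
  MOV R1, 51  → R1 = 51
  MOV R0, R5  → R0 = 47
Final: R0 = 47

47


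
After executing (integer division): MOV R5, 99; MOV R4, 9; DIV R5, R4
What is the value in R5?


Register state trace:
  MOV R5, 99  → R5 = 99
  MOV R4, 9  → R4 = 9
  DIV R5, R4  → R5 = 99 // 9 = 11
Final: R5 = 11

11


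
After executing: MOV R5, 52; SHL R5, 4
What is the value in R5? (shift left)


Register state trace:
  MOV R5, 52  → R5 = 52
  SHL R5, 4  → R5 = 52 << 4 = 52 * 2^4 = 832
Final: R5 = 832

832


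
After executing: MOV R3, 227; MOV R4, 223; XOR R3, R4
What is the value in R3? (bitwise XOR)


Register state trace:
  MOV R3, 227  → R3 = 227 (0b11100011)
  MOV R4, 223  → R4 = 223 (0b11011111)
  XOR R3, R4  → R3 = 227 XOR 223 = 60 (0b00111100)
Final: R3 = 60

60


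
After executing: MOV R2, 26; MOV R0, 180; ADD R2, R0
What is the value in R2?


Register state trace:
  MOV R2, 26  → R2 = 26
  MOV R0, 180  → R0 = 180
  ADD R2, R0  → R2 = 26 + 180 = 206
Final: R2 = 206

206


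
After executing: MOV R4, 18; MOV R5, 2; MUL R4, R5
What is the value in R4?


Register state trace:
  MOV R4, 18  → R4 = 18
  MOV R5, 2  → R5 = 2
  MUL R4, R5  → R4 = 18 * 2 = 36
Final: R4 = 36

36


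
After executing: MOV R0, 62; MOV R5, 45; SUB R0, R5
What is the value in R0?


Register state trace:
  MOV R0, 62  → R0 = 62
  MOV R5, 45  → R5 = 45
  SUB R0, R5  → R0 = 62 - 45 = 17
Final: R0 = 17

17


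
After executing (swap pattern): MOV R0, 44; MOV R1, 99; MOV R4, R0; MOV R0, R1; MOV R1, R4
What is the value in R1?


Register state trace (swap pattern):
  MOV R0, 44  → R0 = 44
  MOV R1, 99  → R1 = 99
  MOV R4, R0  → R4 = 44  (save R0)
  MOV R0, R1  → R0 = 99  (R0 gets R1's value)
  MOV R1, R4  → R1 = 44  (R1 gets saved value)
Final: R1 = 44

44


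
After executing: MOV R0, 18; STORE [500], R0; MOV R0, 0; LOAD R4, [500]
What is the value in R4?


Register and memory trace:
  MOV R0, 18  → R0 = 18
  STORE [500], R0  → mem[500] = 18
  MOV R0, 0  → R0 = 0
  LOAD R4, [500]  → R4 = mem[500] = 18
Final: R4 = 18

18


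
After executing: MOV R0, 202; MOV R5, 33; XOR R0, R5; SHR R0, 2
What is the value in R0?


Register state trace:
  MOV R0, 202  → R0 = 202 (0b11001010)
  MOV R5, 33  → R5 = 33 (0b00100001)
  XOR R0, R5  → R0 = 202 XOR 33 = 235 (0b11101011)
  SHR R0, 2  → R0 = 235 >> 2 = 58
Final: R0 = 58

58


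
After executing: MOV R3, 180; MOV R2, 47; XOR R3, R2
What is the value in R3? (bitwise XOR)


Register state trace:
  MOV R3, 180  → R3 = 180 (0b10110100)
  MOV R2, 47  → R2 = 47 (0b00101111)
  XOR R3, R2  → R3 = 180 XOR 47 = 155 (0b10011011)
Final: R3 = 155

155


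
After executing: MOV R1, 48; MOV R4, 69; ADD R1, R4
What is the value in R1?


Register state trace:
  MOV R1, 48  → R1 = 48
  MOV R4, 69  → R4 = 69
  ADD R1, R4  → R1 = 48 + 69 = 117
Final: R1 = 117

117


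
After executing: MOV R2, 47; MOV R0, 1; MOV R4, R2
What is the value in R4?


Register state trace:
  MOV R2, 47  → R2 = 47
  MOV R0, 1  → R0 = 1
  MOV R4, R2  → R4 = 47
Final: R4 = 47

47


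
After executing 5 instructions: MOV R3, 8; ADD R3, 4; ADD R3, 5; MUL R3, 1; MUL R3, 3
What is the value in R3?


Register state trace:
  MOV R3, 8  → R3 = 8
  ADD R3, 4  → R3 = 8 + 4 = 12
  ADD R3, 5  → R3 = 12 + 5 = 17
  MUL R3, 1  → R3 = 17 * 1 = 17
  MUL R3, 3  → R3 = 17 * 3 = 51
Final: R3 = 51

51


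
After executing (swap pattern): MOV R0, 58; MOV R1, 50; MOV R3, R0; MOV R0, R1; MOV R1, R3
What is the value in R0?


Register state trace (swap pattern):
  MOV R0, 58  → R0 = 58
  MOV R1, 50  → R1 = 50
  MOV R3, R0  → R3 = 58  (save R0)
  MOV R0, R1  → R0 = 50  (R0 gets R1's value)
  MOV R1, R3  → R1 = 58  (R1 gets saved value)
Final: R0 = 50

50


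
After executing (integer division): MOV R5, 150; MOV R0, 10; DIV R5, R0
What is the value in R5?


Register state trace:
  MOV R5, 150  → R5 = 150
  MOV R0, 10  → R0 = 10
  DIV R5, R0  → R5 = 150 // 10 = 15
Final: R5 = 15

15


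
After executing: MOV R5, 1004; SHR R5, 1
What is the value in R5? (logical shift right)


Register state trace:
  MOV R5, 1004  → R5 = 1004
  SHR R5, 1  → R5 = 1004 >> 1 = 1004 // 2^1 = 502
Final: R5 = 502

502


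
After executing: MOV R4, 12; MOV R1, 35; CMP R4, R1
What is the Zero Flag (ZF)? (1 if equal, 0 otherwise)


Register state trace:
  MOV R4, 12  → R4 = 12
  MOV R1, 35  → R1 = 35
  CMP R4, R1  → computes 12 - 35 = -23
  Result is nonzero, so values are not equal
ZF = 0

0


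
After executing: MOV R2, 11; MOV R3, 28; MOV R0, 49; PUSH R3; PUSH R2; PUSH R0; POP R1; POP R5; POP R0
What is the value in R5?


Stack trace (top is rightmost):
  MOV R2, 11  → R2 = 11
  MOV R3, 28  → R3 = 28
  MOV R0, 49  → R0 = 49
  PUSH R3  → stack: [28]
  PUSH R2  → stack: [28, 11]
  PUSH R0  → stack: [28, 11, 49]
  POP R1  → R1 = 49, stack: [28, 11]
  POP R5  → R5 = 11, stack: [28]
  POP R0  → R0 = 28, stack: []
Final: R5 = 11

11


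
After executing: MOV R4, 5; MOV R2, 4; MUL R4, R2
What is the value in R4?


Register state trace:
  MOV R4, 5  → R4 = 5
  MOV R2, 4  → R2 = 4
  MUL R4, R2  → R4 = 5 * 4 = 20
Final: R4 = 20

20


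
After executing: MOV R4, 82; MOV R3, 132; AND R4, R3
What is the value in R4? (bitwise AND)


Register state trace:
  MOV R4, 82  → R4 = 82 (0b01010010)
  MOV R3, 132  → R3 = 132 (0b10000100)
  AND R4, R3  → R4 = 82 AND 132 = 0 (0b00000000)
Final: R4 = 0

0


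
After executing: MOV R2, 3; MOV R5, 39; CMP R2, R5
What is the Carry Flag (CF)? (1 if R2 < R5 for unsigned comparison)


Register state trace:
  MOV R2, 3  → R2 = 3
  MOV R5, 39  → R5 = 39
  CMP R2, R5  → unsigned 3 - 39: borrow occurs
  3 < 39, so CF = 1
CF = 1

1


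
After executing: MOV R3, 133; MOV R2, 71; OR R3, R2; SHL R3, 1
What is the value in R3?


Register state trace:
  MOV R3, 133  → R3 = 133 (0b10000101)
  MOV R2, 71  → R2 = 71 (0b01000111)
  OR R3, R2  → R3 = 133 OR 71 = 199 (0b11000111)
  SHL R3, 1  → R3 = 199 << 1 = 398
Final: R3 = 398

398


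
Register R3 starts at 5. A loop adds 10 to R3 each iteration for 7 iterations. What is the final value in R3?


Starting value: R3 = 5
  Iter 1: R3 = 5 + 10 = 15
  Iter 2: R3 = 15 + 10 = 25
  Iter 3: R3 = 25 + 10 = 35
  Iter 4: R3 = 35 + 10 = 45
  Iter 5: R3 = 45 + 10 = 55
  Iter 6: R3 = 55 + 10 = 65
  Iter 7: R3 = 65 + 10 = 75
Final: R3 = 75

75


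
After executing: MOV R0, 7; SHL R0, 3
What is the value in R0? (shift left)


Register state trace:
  MOV R0, 7  → R0 = 7
  SHL R0, 3  → R0 = 7 << 3 = 7 * 2^3 = 56
Final: R0 = 56

56


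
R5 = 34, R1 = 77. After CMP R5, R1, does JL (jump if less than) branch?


Trace:
  R5 = 34, R1 = 77
  CMP R5, R1  → compares 34 vs 77
  JL checks: is 34 less than 77?
  34 < 77, so condition is true
Branch taken: Yes

Yes


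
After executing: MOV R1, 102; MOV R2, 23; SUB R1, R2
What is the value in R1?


Register state trace:
  MOV R1, 102  → R1 = 102
  MOV R2, 23  → R2 = 23
  SUB R1, R2  → R1 = 102 - 23 = 79
Final: R1 = 79

79


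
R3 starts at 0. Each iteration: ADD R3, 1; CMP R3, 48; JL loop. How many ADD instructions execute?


Loop trace (R3 starts at 0, target 48, step 1):
  ADD #1: R3 = 0 + 1 = 1  → 1 < 48, loop
  ADD #2: R3 = 1 + 1 = 2  → 2 < 48, loop
  ADD #3: R3 = 2 + 1 = 3  → 3 < 48, loop
  ADD #4: R3 = 3 + 1 = 4  → 4 < 48, loop
  ADD #5: R3 = 4 + 1 = 5  → 5 < 48, loop
  ADD #6: R3 = 5 + 1 = 6  → 6 < 48, loop
  ADD #7: R3 = 6 + 1 = 7  → 7 < 48, loop
  ADD #8: R3 = 7 + 1 = 8  → 8 < 48, loop
  ADD #9: R3 = 8 + 1 = 9  → 9 < 48, loop
  ADD #10: R3 = 9 + 1 = 10  → 10 < 48, loop
  ADD #11: R3 = 10 + 1 = 11  → 11 < 48, loop
  ADD #12: R3 = 11 + 1 = 12  → 12 < 48, loop
  ADD #13: R3 = 12 + 1 = 13  → 13 < 48, loop
  ADD #14: R3 = 13 + 1 = 14  → 14 < 48, loop
  ADD #15: R3 = 14 + 1 = 15  → 15 < 48, loop
  ADD #16: R3 = 15 + 1 = 16  → 16 < 48, loop
  ADD #17: R3 = 16 + 1 = 17  → 17 < 48, loop
  ADD #18: R3 = 17 + 1 = 18  → 18 < 48, loop
  ADD #19: R3 = 18 + 1 = 19  → 19 < 48, loop
  ADD #20: R3 = 19 + 1 = 20  → 20 < 48, loop
  ADD #21: R3 = 20 + 1 = 21  → 21 < 48, loop
  ADD #22: R3 = 21 + 1 = 22  → 22 < 48, loop
  ADD #23: R3 = 22 + 1 = 23  → 23 < 48, loop
  ADD #24: R3 = 23 + 1 = 24  → 24 < 48, loop
  ADD #25: R3 = 24 + 1 = 25  → 25 < 48, loop
  ADD #26: R3 = 25 + 1 = 26  → 26 < 48, loop
  ADD #27: R3 = 26 + 1 = 27  → 27 < 48, loop
  ADD #28: R3 = 27 + 1 = 28  → 28 < 48, loop
  ADD #29: R3 = 28 + 1 = 29  → 29 < 48, loop
  ADD #30: R3 = 29 + 1 = 30  → 30 < 48, loop
  ADD #31: R3 = 30 + 1 = 31  → 31 < 48, loop
  ADD #32: R3 = 31 + 1 = 32  → 32 < 48, loop
  ADD #33: R3 = 32 + 1 = 33  → 33 < 48, loop
  ADD #34: R3 = 33 + 1 = 34  → 34 < 48, loop
  ADD #35: R3 = 34 + 1 = 35  → 35 < 48, loop
  ADD #36: R3 = 35 + 1 = 36  → 36 < 48, loop
  ADD #37: R3 = 36 + 1 = 37  → 37 < 48, loop
  ADD #38: R3 = 37 + 1 = 38  → 38 < 48, loop
  ADD #39: R3 = 38 + 1 = 39  → 39 < 48, loop
  ADD #40: R3 = 39 + 1 = 40  → 40 < 48, loop
  ADD #41: R3 = 40 + 1 = 41  → 41 < 48, loop
  ADD #42: R3 = 41 + 1 = 42  → 42 < 48, loop
  ADD #43: R3 = 42 + 1 = 43  → 43 < 48, loop
  ADD #44: R3 = 43 + 1 = 44  → 44 < 48, loop
  ADD #45: R3 = 44 + 1 = 45  → 45 < 48, loop
  ADD #46: R3 = 45 + 1 = 46  → 46 < 48, loop
  ADD #47: R3 = 46 + 1 = 47  → 47 < 48, loop
  ADD #48: R3 = 47 + 1 = 48  → 48 >= 48, exit
Total ADD instructions: 48

48


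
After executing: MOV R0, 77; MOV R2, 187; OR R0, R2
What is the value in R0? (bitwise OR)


Register state trace:
  MOV R0, 77  → R0 = 77 (0b01001101)
  MOV R2, 187  → R2 = 187 (0b10111011)
  OR R0, R2   → R0 = 77 OR 187 = 255 (0b11111111)
Final: R0 = 255

255


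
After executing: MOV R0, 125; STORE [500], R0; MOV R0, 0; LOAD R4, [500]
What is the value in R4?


Register and memory trace:
  MOV R0, 125  → R0 = 125
  STORE [500], R0  → mem[500] = 125
  MOV R0, 0  → R0 = 0
  LOAD R4, [500]  → R4 = mem[500] = 125
Final: R4 = 125

125


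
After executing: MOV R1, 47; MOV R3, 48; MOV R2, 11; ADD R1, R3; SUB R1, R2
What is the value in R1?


Register state trace:
  MOV R1, 47  → R1 = 47
  MOV R3, 48  → R3 = 48
  MOV R2, 11  → R2 = 11
  ADD R1, R3  → R1 = 47 + 48 = 95
  SUB R1, R2  → R1 = 95 - 11 = 84
Final: R1 = 84

84


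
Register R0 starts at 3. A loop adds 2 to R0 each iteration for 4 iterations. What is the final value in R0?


Starting value: R0 = 3
  Iter 1: R0 = 3 + 2 = 5
  Iter 2: R0 = 5 + 2 = 7
  Iter 3: R0 = 7 + 2 = 9
  Iter 4: R0 = 9 + 2 = 11
Final: R0 = 11

11


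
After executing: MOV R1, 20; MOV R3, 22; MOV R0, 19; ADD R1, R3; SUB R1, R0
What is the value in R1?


Register state trace:
  MOV R1, 20  → R1 = 20
  MOV R3, 22  → R3 = 22
  MOV R0, 19  → R0 = 19
  ADD R1, R3  → R1 = 20 + 22 = 42
  SUB R1, R0  → R1 = 42 - 19 = 23
Final: R1 = 23

23


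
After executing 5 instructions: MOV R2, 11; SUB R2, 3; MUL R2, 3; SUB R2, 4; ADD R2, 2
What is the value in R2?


Register state trace:
  MOV R2, 11  → R2 = 11
  SUB R2, 3  → R2 = 11 - 3 = 8
  MUL R2, 3  → R2 = 8 * 3 = 24
  SUB R2, 4  → R2 = 24 - 4 = 20
  ADD R2, 2  → R2 = 20 + 2 = 22
Final: R2 = 22

22


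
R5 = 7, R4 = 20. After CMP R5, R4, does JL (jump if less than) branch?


Trace:
  R5 = 7, R4 = 20
  CMP R5, R4  → compares 7 vs 20
  JL checks: is 7 less than 20?
  7 < 20, so condition is true
Branch taken: Yes

Yes


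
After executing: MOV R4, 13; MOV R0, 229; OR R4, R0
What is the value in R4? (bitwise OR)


Register state trace:
  MOV R4, 13  → R4 = 13 (0b00001101)
  MOV R0, 229  → R0 = 229 (0b11100101)
  OR R4, R0   → R4 = 13 OR 229 = 237 (0b11101101)
Final: R4 = 237

237


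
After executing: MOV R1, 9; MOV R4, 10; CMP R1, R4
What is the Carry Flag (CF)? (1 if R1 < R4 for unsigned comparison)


Register state trace:
  MOV R1, 9  → R1 = 9
  MOV R4, 10  → R4 = 10
  CMP R1, R4  → unsigned 9 - 10: borrow occurs
  9 < 10, so CF = 1
CF = 1

1


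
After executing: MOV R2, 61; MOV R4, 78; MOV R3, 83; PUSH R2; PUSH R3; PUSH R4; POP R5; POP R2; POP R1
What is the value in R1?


Stack trace (top is rightmost):
  MOV R2, 61  → R2 = 61
  MOV R4, 78  → R4 = 78
  MOV R3, 83  → R3 = 83
  PUSH R2  → stack: [61]
  PUSH R3  → stack: [61, 83]
  PUSH R4  → stack: [61, 83, 78]
  POP R5  → R5 = 78, stack: [61, 83]
  POP R2  → R2 = 83, stack: [61]
  POP R1  → R1 = 61, stack: []
Final: R1 = 61

61


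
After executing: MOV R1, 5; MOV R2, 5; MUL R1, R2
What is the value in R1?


Register state trace:
  MOV R1, 5  → R1 = 5
  MOV R2, 5  → R2 = 5
  MUL R1, R2  → R1 = 5 * 5 = 25
Final: R1 = 25

25


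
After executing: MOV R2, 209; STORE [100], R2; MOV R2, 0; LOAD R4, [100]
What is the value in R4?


Register and memory trace:
  MOV R2, 209  → R2 = 209
  STORE [100], R2  → mem[100] = 209
  MOV R2, 0  → R2 = 0
  LOAD R4, [100]  → R4 = mem[100] = 209
Final: R4 = 209

209


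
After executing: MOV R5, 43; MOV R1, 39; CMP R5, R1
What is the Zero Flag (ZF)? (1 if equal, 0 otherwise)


Register state trace:
  MOV R5, 43  → R5 = 43
  MOV R1, 39  → R1 = 39
  CMP R5, R1  → computes 43 - 39 = 4
  Result is nonzero, so values are not equal
ZF = 0

0


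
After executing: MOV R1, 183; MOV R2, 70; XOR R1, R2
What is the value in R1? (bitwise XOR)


Register state trace:
  MOV R1, 183  → R1 = 183 (0b10110111)
  MOV R2, 70  → R2 = 70 (0b01000110)
  XOR R1, R2  → R1 = 183 XOR 70 = 241 (0b11110001)
Final: R1 = 241

241


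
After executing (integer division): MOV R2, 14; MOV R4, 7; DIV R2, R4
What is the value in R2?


Register state trace:
  MOV R2, 14  → R2 = 14
  MOV R4, 7  → R4 = 7
  DIV R2, R4  → R2 = 14 // 7 = 2
Final: R2 = 2

2


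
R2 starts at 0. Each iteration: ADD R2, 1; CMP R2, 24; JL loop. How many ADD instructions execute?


Loop trace (R2 starts at 0, target 24, step 1):
  ADD #1: R2 = 0 + 1 = 1  → 1 < 24, loop
  ADD #2: R2 = 1 + 1 = 2  → 2 < 24, loop
  ADD #3: R2 = 2 + 1 = 3  → 3 < 24, loop
  ADD #4: R2 = 3 + 1 = 4  → 4 < 24, loop
  ADD #5: R2 = 4 + 1 = 5  → 5 < 24, loop
  ADD #6: R2 = 5 + 1 = 6  → 6 < 24, loop
  ADD #7: R2 = 6 + 1 = 7  → 7 < 24, loop
  ADD #8: R2 = 7 + 1 = 8  → 8 < 24, loop
  ADD #9: R2 = 8 + 1 = 9  → 9 < 24, loop
  ADD #10: R2 = 9 + 1 = 10  → 10 < 24, loop
  ADD #11: R2 = 10 + 1 = 11  → 11 < 24, loop
  ADD #12: R2 = 11 + 1 = 12  → 12 < 24, loop
  ADD #13: R2 = 12 + 1 = 13  → 13 < 24, loop
  ADD #14: R2 = 13 + 1 = 14  → 14 < 24, loop
  ADD #15: R2 = 14 + 1 = 15  → 15 < 24, loop
  ADD #16: R2 = 15 + 1 = 16  → 16 < 24, loop
  ADD #17: R2 = 16 + 1 = 17  → 17 < 24, loop
  ADD #18: R2 = 17 + 1 = 18  → 18 < 24, loop
  ADD #19: R2 = 18 + 1 = 19  → 19 < 24, loop
  ADD #20: R2 = 19 + 1 = 20  → 20 < 24, loop
  ADD #21: R2 = 20 + 1 = 21  → 21 < 24, loop
  ADD #22: R2 = 21 + 1 = 22  → 22 < 24, loop
  ADD #23: R2 = 22 + 1 = 23  → 23 < 24, loop
  ADD #24: R2 = 23 + 1 = 24  → 24 >= 24, exit
Total ADD instructions: 24

24


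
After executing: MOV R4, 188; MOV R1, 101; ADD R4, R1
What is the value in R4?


Register state trace:
  MOV R4, 188  → R4 = 188
  MOV R1, 101  → R1 = 101
  ADD R4, R1  → R4 = 188 + 101 = 289
Final: R4 = 289

289


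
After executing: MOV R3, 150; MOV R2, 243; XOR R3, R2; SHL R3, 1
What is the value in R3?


Register state trace:
  MOV R3, 150  → R3 = 150 (0b10010110)
  MOV R2, 243  → R2 = 243 (0b11110011)
  XOR R3, R2  → R3 = 150 XOR 243 = 101 (0b01100101)
  SHL R3, 1  → R3 = 101 << 1 = 202
Final: R3 = 202

202


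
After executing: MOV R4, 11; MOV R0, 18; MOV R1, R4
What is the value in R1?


Register state trace:
  MOV R4, 11  → R4 = 11
  MOV R0, 18  → R0 = 18
  MOV R1, R4  → R1 = 11
Final: R1 = 11

11


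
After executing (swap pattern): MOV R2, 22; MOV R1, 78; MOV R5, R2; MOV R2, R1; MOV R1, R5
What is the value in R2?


Register state trace (swap pattern):
  MOV R2, 22  → R2 = 22
  MOV R1, 78  → R1 = 78
  MOV R5, R2  → R5 = 22  (save R2)
  MOV R2, R1  → R2 = 78  (R2 gets R1's value)
  MOV R1, R5  → R1 = 22  (R1 gets saved value)
Final: R2 = 78

78


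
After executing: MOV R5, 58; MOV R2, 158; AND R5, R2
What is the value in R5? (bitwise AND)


Register state trace:
  MOV R5, 58  → R5 = 58 (0b00111010)
  MOV R2, 158  → R2 = 158 (0b10011110)
  AND R5, R2  → R5 = 58 AND 158 = 26 (0b00011010)
Final: R5 = 26

26


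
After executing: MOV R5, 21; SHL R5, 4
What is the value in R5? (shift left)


Register state trace:
  MOV R5, 21  → R5 = 21
  SHL R5, 4  → R5 = 21 << 4 = 21 * 2^4 = 336
Final: R5 = 336

336


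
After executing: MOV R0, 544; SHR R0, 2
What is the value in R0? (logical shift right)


Register state trace:
  MOV R0, 544  → R0 = 544
  SHR R0, 2  → R0 = 544 >> 2 = 544 // 2^2 = 136
Final: R0 = 136

136


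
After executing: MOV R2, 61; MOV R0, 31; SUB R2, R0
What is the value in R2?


Register state trace:
  MOV R2, 61  → R2 = 61
  MOV R0, 31  → R0 = 31
  SUB R2, R0  → R2 = 61 - 31 = 30
Final: R2 = 30

30


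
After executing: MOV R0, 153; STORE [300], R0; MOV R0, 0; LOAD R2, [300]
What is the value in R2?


Register and memory trace:
  MOV R0, 153  → R0 = 153
  STORE [300], R0  → mem[300] = 153
  MOV R0, 0  → R0 = 0
  LOAD R2, [300]  → R2 = mem[300] = 153
Final: R2 = 153

153


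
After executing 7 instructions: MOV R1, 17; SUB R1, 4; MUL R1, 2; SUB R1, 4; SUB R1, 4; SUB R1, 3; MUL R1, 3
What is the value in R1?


Register state trace:
  MOV R1, 17  → R1 = 17
  SUB R1, 4  → R1 = 17 - 4 = 13
  MUL R1, 2  → R1 = 13 * 2 = 26
  SUB R1, 4  → R1 = 26 - 4 = 22
  SUB R1, 4  → R1 = 22 - 4 = 18
  SUB R1, 3  → R1 = 18 - 3 = 15
  MUL R1, 3  → R1 = 15 * 3 = 45
Final: R1 = 45

45


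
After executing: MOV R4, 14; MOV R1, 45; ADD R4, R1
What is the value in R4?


Register state trace:
  MOV R4, 14  → R4 = 14
  MOV R1, 45  → R1 = 45
  ADD R4, R1  → R4 = 14 + 45 = 59
Final: R4 = 59

59


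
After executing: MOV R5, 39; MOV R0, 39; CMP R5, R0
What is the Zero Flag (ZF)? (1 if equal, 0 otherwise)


Register state trace:
  MOV R5, 39  → R5 = 39
  MOV R0, 39  → R0 = 39
  CMP R5, R0  → computes 39 - 39 = 0
  Result is zero, so values are equal
ZF = 1

1


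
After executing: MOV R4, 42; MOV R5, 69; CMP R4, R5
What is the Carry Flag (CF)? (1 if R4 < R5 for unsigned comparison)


Register state trace:
  MOV R4, 42  → R4 = 42
  MOV R5, 69  → R5 = 69
  CMP R4, R5  → unsigned 42 - 69: borrow occurs
  42 < 69, so CF = 1
CF = 1

1


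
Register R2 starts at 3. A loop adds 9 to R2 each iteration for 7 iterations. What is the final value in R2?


Starting value: R2 = 3
  Iter 1: R2 = 3 + 9 = 12
  Iter 2: R2 = 12 + 9 = 21
  Iter 3: R2 = 21 + 9 = 30
  Iter 4: R2 = 30 + 9 = 39
  Iter 5: R2 = 39 + 9 = 48
  Iter 6: R2 = 48 + 9 = 57
  Iter 7: R2 = 57 + 9 = 66
Final: R2 = 66

66


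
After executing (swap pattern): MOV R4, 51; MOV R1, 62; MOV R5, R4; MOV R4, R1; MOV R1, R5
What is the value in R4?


Register state trace (swap pattern):
  MOV R4, 51  → R4 = 51
  MOV R1, 62  → R1 = 62
  MOV R5, R4  → R5 = 51  (save R4)
  MOV R4, R1  → R4 = 62  (R4 gets R1's value)
  MOV R1, R5  → R1 = 51  (R1 gets saved value)
Final: R4 = 62

62


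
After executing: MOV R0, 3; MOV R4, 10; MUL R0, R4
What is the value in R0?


Register state trace:
  MOV R0, 3  → R0 = 3
  MOV R4, 10  → R4 = 10
  MUL R0, R4  → R0 = 3 * 10 = 30
Final: R0 = 30

30


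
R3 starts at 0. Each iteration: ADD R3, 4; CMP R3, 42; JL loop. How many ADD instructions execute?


Loop trace (R3 starts at 0, target 42, step 4):
  ADD #1: R3 = 0 + 4 = 4  → 4 < 42, loop
  ADD #2: R3 = 4 + 4 = 8  → 8 < 42, loop
  ADD #3: R3 = 8 + 4 = 12  → 12 < 42, loop
  ADD #4: R3 = 12 + 4 = 16  → 16 < 42, loop
  ADD #5: R3 = 16 + 4 = 20  → 20 < 42, loop
  ADD #6: R3 = 20 + 4 = 24  → 24 < 42, loop
  ADD #7: R3 = 24 + 4 = 28  → 28 < 42, loop
  ADD #8: R3 = 28 + 4 = 32  → 32 < 42, loop
  ADD #9: R3 = 32 + 4 = 36  → 36 < 42, loop
  ADD #10: R3 = 36 + 4 = 40  → 40 < 42, loop
  ADD #11: R3 = 40 + 4 = 44  → 44 >= 42, exit
Total ADD instructions: 11

11


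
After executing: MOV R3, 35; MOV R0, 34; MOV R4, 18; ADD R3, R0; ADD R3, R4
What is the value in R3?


Register state trace:
  MOV R3, 35  → R3 = 35
  MOV R0, 34  → R0 = 34
  MOV R4, 18  → R4 = 18
  ADD R3, R0  → R3 = 35 + 34 = 69
  ADD R3, R4  → R3 = 69 + 18 = 87
Final: R3 = 87

87


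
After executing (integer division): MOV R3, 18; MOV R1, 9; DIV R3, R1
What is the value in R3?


Register state trace:
  MOV R3, 18  → R3 = 18
  MOV R1, 9  → R1 = 9
  DIV R3, R1  → R3 = 18 // 9 = 2
Final: R3 = 2

2


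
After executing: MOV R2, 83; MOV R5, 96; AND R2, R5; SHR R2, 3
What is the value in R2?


Register state trace:
  MOV R2, 83  → R2 = 83 (0b01010011)
  MOV R5, 96  → R5 = 96 (0b01100000)
  AND R2, R5  → R2 = 83 AND 96 = 64 (0b01000000)
  SHR R2, 3  → R2 = 64 >> 3 = 8
Final: R2 = 8

8


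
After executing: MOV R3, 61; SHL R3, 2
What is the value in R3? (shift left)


Register state trace:
  MOV R3, 61  → R3 = 61
  SHL R3, 2  → R3 = 61 << 2 = 61 * 2^2 = 244
Final: R3 = 244

244


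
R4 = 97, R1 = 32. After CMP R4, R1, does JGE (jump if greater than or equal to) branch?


Trace:
  R4 = 97, R1 = 32
  CMP R4, R1  → compares 97 vs 32
  JGE checks: is 97 greater than or equal to 32?
  97 > 32, so condition is true
Branch taken: Yes

Yes


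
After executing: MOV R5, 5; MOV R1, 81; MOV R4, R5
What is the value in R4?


Register state trace:
  MOV R5, 5  → R5 = 5
  MOV R1, 81  → R1 = 81
  MOV R4, R5  → R4 = 5
Final: R4 = 5

5


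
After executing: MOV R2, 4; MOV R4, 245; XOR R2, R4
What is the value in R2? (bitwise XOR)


Register state trace:
  MOV R2, 4  → R2 = 4 (0b00000100)
  MOV R4, 245  → R4 = 245 (0b11110101)
  XOR R2, R4  → R2 = 4 XOR 245 = 241 (0b11110001)
Final: R2 = 241

241


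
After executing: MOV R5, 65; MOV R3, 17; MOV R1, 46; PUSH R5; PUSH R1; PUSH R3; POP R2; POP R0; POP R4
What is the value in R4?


Stack trace (top is rightmost):
  MOV R5, 65  → R5 = 65
  MOV R3, 17  → R3 = 17
  MOV R1, 46  → R1 = 46
  PUSH R5  → stack: [65]
  PUSH R1  → stack: [65, 46]
  PUSH R3  → stack: [65, 46, 17]
  POP R2  → R2 = 17, stack: [65, 46]
  POP R0  → R0 = 46, stack: [65]
  POP R4  → R4 = 65, stack: []
Final: R4 = 65

65


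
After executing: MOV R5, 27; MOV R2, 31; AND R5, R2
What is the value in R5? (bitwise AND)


Register state trace:
  MOV R5, 27  → R5 = 27 (0b00011011)
  MOV R2, 31  → R2 = 31 (0b00011111)
  AND R5, R2  → R5 = 27 AND 31 = 27 (0b00011011)
Final: R5 = 27

27


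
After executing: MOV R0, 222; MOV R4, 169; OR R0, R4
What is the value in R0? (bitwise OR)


Register state trace:
  MOV R0, 222  → R0 = 222 (0b11011110)
  MOV R4, 169  → R4 = 169 (0b10101001)
  OR R0, R4   → R0 = 222 OR 169 = 255 (0b11111111)
Final: R0 = 255

255


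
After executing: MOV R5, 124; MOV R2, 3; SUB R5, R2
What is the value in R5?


Register state trace:
  MOV R5, 124  → R5 = 124
  MOV R2, 3  → R2 = 3
  SUB R5, R2  → R5 = 124 - 3 = 121
Final: R5 = 121

121


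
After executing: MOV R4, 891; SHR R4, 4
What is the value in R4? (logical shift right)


Register state trace:
  MOV R4, 891  → R4 = 891
  SHR R4, 4  → R4 = 891 >> 4 = 891 // 2^4 = 55
Final: R4 = 55

55


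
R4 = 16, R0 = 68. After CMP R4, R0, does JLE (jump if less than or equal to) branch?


Trace:
  R4 = 16, R0 = 68
  CMP R4, R0  → compares 16 vs 68
  JLE checks: is 16 less than or equal to 68?
  16 < 68, so condition is true
Branch taken: Yes

Yes


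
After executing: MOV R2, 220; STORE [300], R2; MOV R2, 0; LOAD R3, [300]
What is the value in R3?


Register and memory trace:
  MOV R2, 220  → R2 = 220
  STORE [300], R2  → mem[300] = 220
  MOV R2, 0  → R2 = 0
  LOAD R3, [300]  → R3 = mem[300] = 220
Final: R3 = 220

220


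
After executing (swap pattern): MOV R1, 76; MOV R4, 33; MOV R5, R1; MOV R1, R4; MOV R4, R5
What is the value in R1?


Register state trace (swap pattern):
  MOV R1, 76  → R1 = 76
  MOV R4, 33  → R4 = 33
  MOV R5, R1  → R5 = 76  (save R1)
  MOV R1, R4  → R1 = 33  (R1 gets R4's value)
  MOV R4, R5  → R4 = 76  (R4 gets saved value)
Final: R1 = 33

33


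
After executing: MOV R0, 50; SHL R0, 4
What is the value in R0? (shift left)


Register state trace:
  MOV R0, 50  → R0 = 50
  SHL R0, 4  → R0 = 50 << 4 = 50 * 2^4 = 800
Final: R0 = 800

800


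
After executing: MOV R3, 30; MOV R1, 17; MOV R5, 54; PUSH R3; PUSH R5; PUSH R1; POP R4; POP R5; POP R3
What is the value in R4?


Stack trace (top is rightmost):
  MOV R3, 30  → R3 = 30
  MOV R1, 17  → R1 = 17
  MOV R5, 54  → R5 = 54
  PUSH R3  → stack: [30]
  PUSH R5  → stack: [30, 54]
  PUSH R1  → stack: [30, 54, 17]
  POP R4  → R4 = 17, stack: [30, 54]
  POP R5  → R5 = 54, stack: [30]
  POP R3  → R3 = 30, stack: []
Final: R4 = 17

17


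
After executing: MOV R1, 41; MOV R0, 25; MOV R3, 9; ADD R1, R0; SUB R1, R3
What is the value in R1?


Register state trace:
  MOV R1, 41  → R1 = 41
  MOV R0, 25  → R0 = 25
  MOV R3, 9  → R3 = 9
  ADD R1, R0  → R1 = 41 + 25 = 66
  SUB R1, R3  → R1 = 66 - 9 = 57
Final: R1 = 57

57


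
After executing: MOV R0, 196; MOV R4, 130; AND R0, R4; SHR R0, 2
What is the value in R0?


Register state trace:
  MOV R0, 196  → R0 = 196 (0b11000100)
  MOV R4, 130  → R4 = 130 (0b10000010)
  AND R0, R4  → R0 = 196 AND 130 = 128 (0b10000000)
  SHR R0, 2  → R0 = 128 >> 2 = 32
Final: R0 = 32

32


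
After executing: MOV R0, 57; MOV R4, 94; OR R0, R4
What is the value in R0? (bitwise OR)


Register state trace:
  MOV R0, 57  → R0 = 57 (0b00111001)
  MOV R4, 94  → R4 = 94 (0b01011110)
  OR R0, R4   → R0 = 57 OR 94 = 127 (0b01111111)
Final: R0 = 127

127


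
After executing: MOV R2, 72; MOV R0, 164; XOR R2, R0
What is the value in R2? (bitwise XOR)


Register state trace:
  MOV R2, 72  → R2 = 72 (0b01001000)
  MOV R0, 164  → R0 = 164 (0b10100100)
  XOR R2, R0  → R2 = 72 XOR 164 = 236 (0b11101100)
Final: R2 = 236

236


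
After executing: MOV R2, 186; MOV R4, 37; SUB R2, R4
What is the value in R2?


Register state trace:
  MOV R2, 186  → R2 = 186
  MOV R4, 37  → R4 = 37
  SUB R2, R4  → R2 = 186 - 37 = 149
Final: R2 = 149

149


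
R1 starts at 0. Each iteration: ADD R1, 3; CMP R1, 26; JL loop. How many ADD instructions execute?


Loop trace (R1 starts at 0, target 26, step 3):
  ADD #1: R1 = 0 + 3 = 3  → 3 < 26, loop
  ADD #2: R1 = 3 + 3 = 6  → 6 < 26, loop
  ADD #3: R1 = 6 + 3 = 9  → 9 < 26, loop
  ADD #4: R1 = 9 + 3 = 12  → 12 < 26, loop
  ADD #5: R1 = 12 + 3 = 15  → 15 < 26, loop
  ADD #6: R1 = 15 + 3 = 18  → 18 < 26, loop
  ADD #7: R1 = 18 + 3 = 21  → 21 < 26, loop
  ADD #8: R1 = 21 + 3 = 24  → 24 < 26, loop
  ADD #9: R1 = 24 + 3 = 27  → 27 >= 26, exit
Total ADD instructions: 9

9


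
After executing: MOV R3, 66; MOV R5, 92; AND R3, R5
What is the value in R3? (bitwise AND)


Register state trace:
  MOV R3, 66  → R3 = 66 (0b01000010)
  MOV R5, 92  → R5 = 92 (0b01011100)
  AND R3, R5  → R3 = 66 AND 92 = 64 (0b01000000)
Final: R3 = 64

64


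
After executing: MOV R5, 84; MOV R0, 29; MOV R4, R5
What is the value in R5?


Register state trace:
  MOV R5, 84  → R5 = 84
  MOV R0, 29  → R0 = 29
  MOV R4, R5  → R4 = 84
Final: R5 = 84

84


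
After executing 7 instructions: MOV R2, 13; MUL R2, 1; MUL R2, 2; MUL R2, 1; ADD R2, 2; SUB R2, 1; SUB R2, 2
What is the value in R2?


Register state trace:
  MOV R2, 13  → R2 = 13
  MUL R2, 1  → R2 = 13 * 1 = 13
  MUL R2, 2  → R2 = 13 * 2 = 26
  MUL R2, 1  → R2 = 26 * 1 = 26
  ADD R2, 2  → R2 = 26 + 2 = 28
  SUB R2, 1  → R2 = 28 - 1 = 27
  SUB R2, 2  → R2 = 27 - 2 = 25
Final: R2 = 25

25


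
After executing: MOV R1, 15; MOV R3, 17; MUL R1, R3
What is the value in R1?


Register state trace:
  MOV R1, 15  → R1 = 15
  MOV R3, 17  → R3 = 17
  MUL R1, R3  → R1 = 15 * 17 = 255
Final: R1 = 255

255


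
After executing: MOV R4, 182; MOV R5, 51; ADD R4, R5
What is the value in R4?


Register state trace:
  MOV R4, 182  → R4 = 182
  MOV R5, 51  → R5 = 51
  ADD R4, R5  → R4 = 182 + 51 = 233
Final: R4 = 233

233


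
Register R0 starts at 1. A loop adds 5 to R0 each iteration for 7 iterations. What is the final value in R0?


Starting value: R0 = 1
  Iter 1: R0 = 1 + 5 = 6
  Iter 2: R0 = 6 + 5 = 11
  Iter 3: R0 = 11 + 5 = 16
  Iter 4: R0 = 16 + 5 = 21
  Iter 5: R0 = 21 + 5 = 26
  Iter 6: R0 = 26 + 5 = 31
  Iter 7: R0 = 31 + 5 = 36
Final: R0 = 36

36


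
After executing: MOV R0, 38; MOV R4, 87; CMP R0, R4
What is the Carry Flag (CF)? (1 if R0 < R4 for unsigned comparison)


Register state trace:
  MOV R0, 38  → R0 = 38
  MOV R4, 87  → R4 = 87
  CMP R0, R4  → unsigned 38 - 87: borrow occurs
  38 < 87, so CF = 1
CF = 1

1


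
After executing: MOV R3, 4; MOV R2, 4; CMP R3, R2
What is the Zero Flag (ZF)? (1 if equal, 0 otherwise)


Register state trace:
  MOV R3, 4  → R3 = 4
  MOV R2, 4  → R2 = 4
  CMP R3, R2  → computes 4 - 4 = 0
  Result is zero, so values are equal
ZF = 1

1


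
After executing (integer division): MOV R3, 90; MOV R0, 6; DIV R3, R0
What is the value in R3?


Register state trace:
  MOV R3, 90  → R3 = 90
  MOV R0, 6  → R0 = 6
  DIV R3, R0  → R3 = 90 // 6 = 15
Final: R3 = 15

15


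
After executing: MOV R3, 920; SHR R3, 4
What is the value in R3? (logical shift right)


Register state trace:
  MOV R3, 920  → R3 = 920
  SHR R3, 4  → R3 = 920 >> 4 = 920 // 2^4 = 57
Final: R3 = 57

57


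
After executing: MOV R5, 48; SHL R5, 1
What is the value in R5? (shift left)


Register state trace:
  MOV R5, 48  → R5 = 48
  SHL R5, 1  → R5 = 48 << 1 = 48 * 2^1 = 96
Final: R5 = 96

96


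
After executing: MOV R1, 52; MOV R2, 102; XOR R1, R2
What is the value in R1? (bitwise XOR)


Register state trace:
  MOV R1, 52  → R1 = 52 (0b00110100)
  MOV R2, 102  → R2 = 102 (0b01100110)
  XOR R1, R2  → R1 = 52 XOR 102 = 82 (0b01010010)
Final: R1 = 82

82


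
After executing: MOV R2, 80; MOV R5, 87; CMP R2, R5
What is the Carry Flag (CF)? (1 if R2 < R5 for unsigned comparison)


Register state trace:
  MOV R2, 80  → R2 = 80
  MOV R5, 87  → R5 = 87
  CMP R2, R5  → unsigned 80 - 87: borrow occurs
  80 < 87, so CF = 1
CF = 1

1


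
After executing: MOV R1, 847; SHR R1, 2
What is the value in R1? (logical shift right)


Register state trace:
  MOV R1, 847  → R1 = 847
  SHR R1, 2  → R1 = 847 >> 2 = 847 // 2^2 = 211
Final: R1 = 211

211


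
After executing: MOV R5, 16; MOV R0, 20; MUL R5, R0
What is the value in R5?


Register state trace:
  MOV R5, 16  → R5 = 16
  MOV R0, 20  → R0 = 20
  MUL R5, R0  → R5 = 16 * 20 = 320
Final: R5 = 320

320


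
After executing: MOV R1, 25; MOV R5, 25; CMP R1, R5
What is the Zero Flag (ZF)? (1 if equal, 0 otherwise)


Register state trace:
  MOV R1, 25  → R1 = 25
  MOV R5, 25  → R5 = 25
  CMP R1, R5  → computes 25 - 25 = 0
  Result is zero, so values are equal
ZF = 1

1


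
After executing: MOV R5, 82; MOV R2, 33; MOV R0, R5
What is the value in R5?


Register state trace:
  MOV R5, 82  → R5 = 82
  MOV R2, 33  → R2 = 33
  MOV R0, R5  → R0 = 82
Final: R5 = 82

82


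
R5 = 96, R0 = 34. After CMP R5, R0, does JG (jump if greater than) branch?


Trace:
  R5 = 96, R0 = 34
  CMP R5, R0  → compares 96 vs 34
  JG checks: is 96 greater than 34?
  96 > 34, so condition is true
Branch taken: Yes

Yes


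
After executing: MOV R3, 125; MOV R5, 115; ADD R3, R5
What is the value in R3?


Register state trace:
  MOV R3, 125  → R3 = 125
  MOV R5, 115  → R5 = 115
  ADD R3, R5  → R3 = 125 + 115 = 240
Final: R3 = 240

240


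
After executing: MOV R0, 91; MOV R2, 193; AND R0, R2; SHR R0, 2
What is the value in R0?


Register state trace:
  MOV R0, 91  → R0 = 91 (0b01011011)
  MOV R2, 193  → R2 = 193 (0b11000001)
  AND R0, R2  → R0 = 91 AND 193 = 65 (0b01000001)
  SHR R0, 2  → R0 = 65 >> 2 = 16
Final: R0 = 16

16


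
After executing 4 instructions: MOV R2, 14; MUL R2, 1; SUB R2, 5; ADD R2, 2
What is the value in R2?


Register state trace:
  MOV R2, 14  → R2 = 14
  MUL R2, 1  → R2 = 14 * 1 = 14
  SUB R2, 5  → R2 = 14 - 5 = 9
  ADD R2, 2  → R2 = 9 + 2 = 11
Final: R2 = 11

11


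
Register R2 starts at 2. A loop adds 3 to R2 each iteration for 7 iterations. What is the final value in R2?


Starting value: R2 = 2
  Iter 1: R2 = 2 + 3 = 5
  Iter 2: R2 = 5 + 3 = 8
  Iter 3: R2 = 8 + 3 = 11
  Iter 4: R2 = 11 + 3 = 14
  Iter 5: R2 = 14 + 3 = 17
  Iter 6: R2 = 17 + 3 = 20
  Iter 7: R2 = 20 + 3 = 23
Final: R2 = 23

23


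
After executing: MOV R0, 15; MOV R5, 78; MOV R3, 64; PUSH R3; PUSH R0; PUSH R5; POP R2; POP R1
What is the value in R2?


Stack trace (top is rightmost):
  MOV R0, 15  → R0 = 15
  MOV R5, 78  → R5 = 78
  MOV R3, 64  → R3 = 64
  PUSH R3  → stack: [64]
  PUSH R0  → stack: [64, 15]
  PUSH R5  → stack: [64, 15, 78]
  POP R2  → R2 = 78, stack: [64, 15]
  POP R1  → R1 = 15, stack: [64]
Final: R2 = 78

78


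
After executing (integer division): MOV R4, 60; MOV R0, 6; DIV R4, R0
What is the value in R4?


Register state trace:
  MOV R4, 60  → R4 = 60
  MOV R0, 6  → R0 = 6
  DIV R4, R0  → R4 = 60 // 6 = 10
Final: R4 = 10

10


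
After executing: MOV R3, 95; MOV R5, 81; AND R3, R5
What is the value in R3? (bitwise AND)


Register state trace:
  MOV R3, 95  → R3 = 95 (0b01011111)
  MOV R5, 81  → R5 = 81 (0b01010001)
  AND R3, R5  → R3 = 95 AND 81 = 81 (0b01010001)
Final: R3 = 81

81


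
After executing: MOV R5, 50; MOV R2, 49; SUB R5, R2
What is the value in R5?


Register state trace:
  MOV R5, 50  → R5 = 50
  MOV R2, 49  → R2 = 49
  SUB R5, R2  → R5 = 50 - 49 = 1
Final: R5 = 1

1


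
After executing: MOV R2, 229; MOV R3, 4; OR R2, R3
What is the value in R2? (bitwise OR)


Register state trace:
  MOV R2, 229  → R2 = 229 (0b11100101)
  MOV R3, 4  → R3 = 4 (0b00000100)
  OR R2, R3   → R2 = 229 OR 4 = 229 (0b11100101)
Final: R2 = 229

229


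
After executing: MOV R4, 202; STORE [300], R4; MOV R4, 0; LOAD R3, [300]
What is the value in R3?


Register and memory trace:
  MOV R4, 202  → R4 = 202
  STORE [300], R4  → mem[300] = 202
  MOV R4, 0  → R4 = 0
  LOAD R3, [300]  → R3 = mem[300] = 202
Final: R3 = 202

202


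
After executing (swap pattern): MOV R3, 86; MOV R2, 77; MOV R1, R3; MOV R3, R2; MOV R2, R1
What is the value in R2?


Register state trace (swap pattern):
  MOV R3, 86  → R3 = 86
  MOV R2, 77  → R2 = 77
  MOV R1, R3  → R1 = 86  (save R3)
  MOV R3, R2  → R3 = 77  (R3 gets R2's value)
  MOV R2, R1  → R2 = 86  (R2 gets saved value)
Final: R2 = 86

86


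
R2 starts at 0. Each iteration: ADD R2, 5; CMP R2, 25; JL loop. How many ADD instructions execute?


Loop trace (R2 starts at 0, target 25, step 5):
  ADD #1: R2 = 0 + 5 = 5  → 5 < 25, loop
  ADD #2: R2 = 5 + 5 = 10  → 10 < 25, loop
  ADD #3: R2 = 10 + 5 = 15  → 15 < 25, loop
  ADD #4: R2 = 15 + 5 = 20  → 20 < 25, loop
  ADD #5: R2 = 20 + 5 = 25  → 25 >= 25, exit
Total ADD instructions: 5

5


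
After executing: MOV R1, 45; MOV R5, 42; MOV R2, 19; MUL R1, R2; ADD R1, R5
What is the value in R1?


Register state trace:
  MOV R1, 45  → R1 = 45
  MOV R5, 42  → R5 = 42
  MOV R2, 19  → R2 = 19
  MUL R1, R2  → R1 = 45 * 19 = 855
  ADD R1, R5  → R1 = 855 + 42 = 897
Final: R1 = 897

897


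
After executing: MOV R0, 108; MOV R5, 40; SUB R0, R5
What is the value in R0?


Register state trace:
  MOV R0, 108  → R0 = 108
  MOV R5, 40  → R5 = 40
  SUB R0, R5  → R0 = 108 - 40 = 68
Final: R0 = 68

68


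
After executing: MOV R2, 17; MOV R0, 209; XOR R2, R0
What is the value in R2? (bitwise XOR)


Register state trace:
  MOV R2, 17  → R2 = 17 (0b00010001)
  MOV R0, 209  → R0 = 209 (0b11010001)
  XOR R2, R0  → R2 = 17 XOR 209 = 192 (0b11000000)
Final: R2 = 192

192


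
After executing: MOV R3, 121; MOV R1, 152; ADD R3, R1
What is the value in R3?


Register state trace:
  MOV R3, 121  → R3 = 121
  MOV R1, 152  → R1 = 152
  ADD R3, R1  → R3 = 121 + 152 = 273
Final: R3 = 273

273


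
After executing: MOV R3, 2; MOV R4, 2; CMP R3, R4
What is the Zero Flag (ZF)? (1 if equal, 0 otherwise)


Register state trace:
  MOV R3, 2  → R3 = 2
  MOV R4, 2  → R4 = 2
  CMP R3, R4  → computes 2 - 2 = 0
  Result is zero, so values are equal
ZF = 1

1


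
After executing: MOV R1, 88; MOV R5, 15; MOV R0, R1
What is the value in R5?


Register state trace:
  MOV R1, 88  → R1 = 88
  MOV R5, 15  → R5 = 15
  MOV R0, R1  → R0 = 88
Final: R5 = 15

15


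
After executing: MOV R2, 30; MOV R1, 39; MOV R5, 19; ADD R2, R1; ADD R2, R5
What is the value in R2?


Register state trace:
  MOV R2, 30  → R2 = 30
  MOV R1, 39  → R1 = 39
  MOV R5, 19  → R5 = 19
  ADD R2, R1  → R2 = 30 + 39 = 69
  ADD R2, R5  → R2 = 69 + 19 = 88
Final: R2 = 88

88


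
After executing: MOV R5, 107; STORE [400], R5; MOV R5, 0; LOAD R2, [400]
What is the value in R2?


Register and memory trace:
  MOV R5, 107  → R5 = 107
  STORE [400], R5  → mem[400] = 107
  MOV R5, 0  → R5 = 0
  LOAD R2, [400]  → R2 = mem[400] = 107
Final: R2 = 107

107


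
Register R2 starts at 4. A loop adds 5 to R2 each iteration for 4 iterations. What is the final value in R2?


Starting value: R2 = 4
  Iter 1: R2 = 4 + 5 = 9
  Iter 2: R2 = 9 + 5 = 14
  Iter 3: R2 = 14 + 5 = 19
  Iter 4: R2 = 19 + 5 = 24
Final: R2 = 24

24


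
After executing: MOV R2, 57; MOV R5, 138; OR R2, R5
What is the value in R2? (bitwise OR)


Register state trace:
  MOV R2, 57  → R2 = 57 (0b00111001)
  MOV R5, 138  → R5 = 138 (0b10001010)
  OR R2, R5   → R2 = 57 OR 138 = 187 (0b10111011)
Final: R2 = 187

187


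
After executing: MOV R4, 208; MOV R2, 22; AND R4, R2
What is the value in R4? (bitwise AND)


Register state trace:
  MOV R4, 208  → R4 = 208 (0b11010000)
  MOV R2, 22  → R2 = 22 (0b00010110)
  AND R4, R2  → R4 = 208 AND 22 = 16 (0b00010000)
Final: R4 = 16

16


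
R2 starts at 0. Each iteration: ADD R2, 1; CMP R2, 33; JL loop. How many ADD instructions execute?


Loop trace (R2 starts at 0, target 33, step 1):
  ADD #1: R2 = 0 + 1 = 1  → 1 < 33, loop
  ADD #2: R2 = 1 + 1 = 2  → 2 < 33, loop
  ADD #3: R2 = 2 + 1 = 3  → 3 < 33, loop
  ADD #4: R2 = 3 + 1 = 4  → 4 < 33, loop
  ADD #5: R2 = 4 + 1 = 5  → 5 < 33, loop
  ADD #6: R2 = 5 + 1 = 6  → 6 < 33, loop
  ADD #7: R2 = 6 + 1 = 7  → 7 < 33, loop
  ADD #8: R2 = 7 + 1 = 8  → 8 < 33, loop
  ADD #9: R2 = 8 + 1 = 9  → 9 < 33, loop
  ADD #10: R2 = 9 + 1 = 10  → 10 < 33, loop
  ADD #11: R2 = 10 + 1 = 11  → 11 < 33, loop
  ADD #12: R2 = 11 + 1 = 12  → 12 < 33, loop
  ADD #13: R2 = 12 + 1 = 13  → 13 < 33, loop
  ADD #14: R2 = 13 + 1 = 14  → 14 < 33, loop
  ADD #15: R2 = 14 + 1 = 15  → 15 < 33, loop
  ADD #16: R2 = 15 + 1 = 16  → 16 < 33, loop
  ADD #17: R2 = 16 + 1 = 17  → 17 < 33, loop
  ADD #18: R2 = 17 + 1 = 18  → 18 < 33, loop
  ADD #19: R2 = 18 + 1 = 19  → 19 < 33, loop
  ADD #20: R2 = 19 + 1 = 20  → 20 < 33, loop
  ADD #21: R2 = 20 + 1 = 21  → 21 < 33, loop
  ADD #22: R2 = 21 + 1 = 22  → 22 < 33, loop
  ADD #23: R2 = 22 + 1 = 23  → 23 < 33, loop
  ADD #24: R2 = 23 + 1 = 24  → 24 < 33, loop
  ADD #25: R2 = 24 + 1 = 25  → 25 < 33, loop
  ADD #26: R2 = 25 + 1 = 26  → 26 < 33, loop
  ADD #27: R2 = 26 + 1 = 27  → 27 < 33, loop
  ADD #28: R2 = 27 + 1 = 28  → 28 < 33, loop
  ADD #29: R2 = 28 + 1 = 29  → 29 < 33, loop
  ADD #30: R2 = 29 + 1 = 30  → 30 < 33, loop
  ADD #31: R2 = 30 + 1 = 31  → 31 < 33, loop
  ADD #32: R2 = 31 + 1 = 32  → 32 < 33, loop
  ADD #33: R2 = 32 + 1 = 33  → 33 >= 33, exit
Total ADD instructions: 33

33
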